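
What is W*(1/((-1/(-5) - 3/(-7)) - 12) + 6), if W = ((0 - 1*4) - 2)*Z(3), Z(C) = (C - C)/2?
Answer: 0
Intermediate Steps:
Z(C) = 0 (Z(C) = 0*(1/2) = 0)
W = 0 (W = ((0 - 1*4) - 2)*0 = ((0 - 4) - 2)*0 = (-4 - 2)*0 = -6*0 = 0)
W*(1/((-1/(-5) - 3/(-7)) - 12) + 6) = 0*(1/((-1/(-5) - 3/(-7)) - 12) + 6) = 0*(1/((-1*(-1/5) - 3*(-1/7)) - 12) + 6) = 0*(1/((1/5 + 3/7) - 12) + 6) = 0*(1/(22/35 - 12) + 6) = 0*(1/(-398/35) + 6) = 0*(-35/398 + 6) = 0*(2353/398) = 0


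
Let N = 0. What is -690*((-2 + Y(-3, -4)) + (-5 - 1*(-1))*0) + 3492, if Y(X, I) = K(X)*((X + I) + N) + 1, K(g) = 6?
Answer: 33162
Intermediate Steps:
Y(X, I) = 1 + 6*I + 6*X (Y(X, I) = 6*((X + I) + 0) + 1 = 6*((I + X) + 0) + 1 = 6*(I + X) + 1 = (6*I + 6*X) + 1 = 1 + 6*I + 6*X)
-690*((-2 + Y(-3, -4)) + (-5 - 1*(-1))*0) + 3492 = -690*((-2 + (1 + 6*(-4) + 6*(-3))) + (-5 - 1*(-1))*0) + 3492 = -690*((-2 + (1 - 24 - 18)) + (-5 + 1)*0) + 3492 = -690*((-2 - 41) - 4*0) + 3492 = -690*(-43 + 0) + 3492 = -690*(-43) + 3492 = 29670 + 3492 = 33162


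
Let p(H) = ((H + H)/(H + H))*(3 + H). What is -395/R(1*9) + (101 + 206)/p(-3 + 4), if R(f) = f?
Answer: 1183/36 ≈ 32.861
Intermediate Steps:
p(H) = 3 + H (p(H) = ((2*H)/((2*H)))*(3 + H) = ((2*H)*(1/(2*H)))*(3 + H) = 1*(3 + H) = 3 + H)
-395/R(1*9) + (101 + 206)/p(-3 + 4) = -395/(1*9) + (101 + 206)/(3 + (-3 + 4)) = -395/9 + 307/(3 + 1) = -395*1/9 + 307/4 = -395/9 + 307*(1/4) = -395/9 + 307/4 = 1183/36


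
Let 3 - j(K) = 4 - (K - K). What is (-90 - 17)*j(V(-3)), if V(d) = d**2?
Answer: 107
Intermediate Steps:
j(K) = -1 (j(K) = 3 - (4 - (K - K)) = 3 - (4 - 1*0) = 3 - (4 + 0) = 3 - 1*4 = 3 - 4 = -1)
(-90 - 17)*j(V(-3)) = (-90 - 17)*(-1) = -107*(-1) = 107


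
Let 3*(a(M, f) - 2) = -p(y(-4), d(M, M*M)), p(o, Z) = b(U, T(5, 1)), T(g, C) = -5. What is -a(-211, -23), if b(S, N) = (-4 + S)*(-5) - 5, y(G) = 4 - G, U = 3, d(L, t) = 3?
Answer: -2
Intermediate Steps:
b(S, N) = 15 - 5*S (b(S, N) = (20 - 5*S) - 5 = 15 - 5*S)
p(o, Z) = 0 (p(o, Z) = 15 - 5*3 = 15 - 15 = 0)
a(M, f) = 2 (a(M, f) = 2 + (-1*0)/3 = 2 + (⅓)*0 = 2 + 0 = 2)
-a(-211, -23) = -1*2 = -2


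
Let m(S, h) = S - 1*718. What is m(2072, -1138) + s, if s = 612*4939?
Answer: 3024022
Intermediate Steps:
m(S, h) = -718 + S (m(S, h) = S - 718 = -718 + S)
s = 3022668
m(2072, -1138) + s = (-718 + 2072) + 3022668 = 1354 + 3022668 = 3024022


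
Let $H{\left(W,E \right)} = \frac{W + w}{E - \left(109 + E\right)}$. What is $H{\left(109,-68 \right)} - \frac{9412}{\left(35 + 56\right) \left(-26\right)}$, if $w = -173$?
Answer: $\frac{45282}{9919} \approx 4.5652$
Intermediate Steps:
$H{\left(W,E \right)} = \frac{173}{109} - \frac{W}{109}$ ($H{\left(W,E \right)} = \frac{W - 173}{E - \left(109 + E\right)} = \frac{-173 + W}{-109} = \left(-173 + W\right) \left(- \frac{1}{109}\right) = \frac{173}{109} - \frac{W}{109}$)
$H{\left(109,-68 \right)} - \frac{9412}{\left(35 + 56\right) \left(-26\right)} = \left(\frac{173}{109} - 1\right) - \frac{9412}{\left(35 + 56\right) \left(-26\right)} = \left(\frac{173}{109} - 1\right) - \frac{9412}{91 \left(-26\right)} = \frac{64}{109} - \frac{9412}{-2366} = \frac{64}{109} - 9412 \left(- \frac{1}{2366}\right) = \frac{64}{109} - - \frac{362}{91} = \frac{64}{109} + \frac{362}{91} = \frac{45282}{9919}$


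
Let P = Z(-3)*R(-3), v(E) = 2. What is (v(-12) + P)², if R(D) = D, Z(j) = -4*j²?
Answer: 12100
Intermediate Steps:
P = 108 (P = -4*(-3)²*(-3) = -4*9*(-3) = -36*(-3) = 108)
(v(-12) + P)² = (2 + 108)² = 110² = 12100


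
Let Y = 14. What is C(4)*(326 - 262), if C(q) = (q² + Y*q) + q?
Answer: 4864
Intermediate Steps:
C(q) = q² + 15*q (C(q) = (q² + 14*q) + q = q² + 15*q)
C(4)*(326 - 262) = (4*(15 + 4))*(326 - 262) = (4*19)*64 = 76*64 = 4864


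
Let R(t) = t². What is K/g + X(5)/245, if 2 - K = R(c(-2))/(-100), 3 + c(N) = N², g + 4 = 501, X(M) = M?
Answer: 8507/347900 ≈ 0.024452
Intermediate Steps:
g = 497 (g = -4 + 501 = 497)
c(N) = -3 + N²
K = 201/100 (K = 2 - (-3 + (-2)²)²/(-100) = 2 - (-3 + 4)²*(-1)/100 = 2 - 1²*(-1)/100 = 2 - (-1)/100 = 2 - 1*(-1/100) = 2 + 1/100 = 201/100 ≈ 2.0100)
K/g + X(5)/245 = (201/100)/497 + 5/245 = (201/100)*(1/497) + 5*(1/245) = 201/49700 + 1/49 = 8507/347900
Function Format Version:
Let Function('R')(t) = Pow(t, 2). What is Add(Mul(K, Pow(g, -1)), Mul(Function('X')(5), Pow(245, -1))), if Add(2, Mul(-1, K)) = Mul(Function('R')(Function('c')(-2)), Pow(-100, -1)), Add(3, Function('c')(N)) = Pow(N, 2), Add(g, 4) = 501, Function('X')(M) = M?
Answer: Rational(8507, 347900) ≈ 0.024452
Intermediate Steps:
g = 497 (g = Add(-4, 501) = 497)
Function('c')(N) = Add(-3, Pow(N, 2))
K = Rational(201, 100) (K = Add(2, Mul(-1, Mul(Pow(Add(-3, Pow(-2, 2)), 2), Pow(-100, -1)))) = Add(2, Mul(-1, Mul(Pow(Add(-3, 4), 2), Rational(-1, 100)))) = Add(2, Mul(-1, Mul(Pow(1, 2), Rational(-1, 100)))) = Add(2, Mul(-1, Mul(1, Rational(-1, 100)))) = Add(2, Mul(-1, Rational(-1, 100))) = Add(2, Rational(1, 100)) = Rational(201, 100) ≈ 2.0100)
Add(Mul(K, Pow(g, -1)), Mul(Function('X')(5), Pow(245, -1))) = Add(Mul(Rational(201, 100), Pow(497, -1)), Mul(5, Pow(245, -1))) = Add(Mul(Rational(201, 100), Rational(1, 497)), Mul(5, Rational(1, 245))) = Add(Rational(201, 49700), Rational(1, 49)) = Rational(8507, 347900)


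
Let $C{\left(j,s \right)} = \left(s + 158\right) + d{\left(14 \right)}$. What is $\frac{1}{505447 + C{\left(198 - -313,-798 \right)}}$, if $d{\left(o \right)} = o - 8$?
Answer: $\frac{1}{504813} \approx 1.9809 \cdot 10^{-6}$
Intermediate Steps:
$d{\left(o \right)} = -8 + o$ ($d{\left(o \right)} = o - 8 = -8 + o$)
$C{\left(j,s \right)} = 164 + s$ ($C{\left(j,s \right)} = \left(s + 158\right) + \left(-8 + 14\right) = \left(158 + s\right) + 6 = 164 + s$)
$\frac{1}{505447 + C{\left(198 - -313,-798 \right)}} = \frac{1}{505447 + \left(164 - 798\right)} = \frac{1}{505447 - 634} = \frac{1}{504813}$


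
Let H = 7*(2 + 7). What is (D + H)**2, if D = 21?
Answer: 7056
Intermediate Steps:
H = 63 (H = 7*9 = 63)
(D + H)**2 = (21 + 63)**2 = 84**2 = 7056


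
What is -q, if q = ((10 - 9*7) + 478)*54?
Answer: -22950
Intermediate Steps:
q = 22950 (q = ((10 - 63) + 478)*54 = (-53 + 478)*54 = 425*54 = 22950)
-q = -1*22950 = -22950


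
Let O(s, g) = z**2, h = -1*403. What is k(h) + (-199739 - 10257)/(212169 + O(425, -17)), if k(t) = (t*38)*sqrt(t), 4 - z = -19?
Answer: -104998/106349 - 15314*I*sqrt(403) ≈ -0.9873 - 3.0743e+5*I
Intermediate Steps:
h = -403
z = 23 (z = 4 - 1*(-19) = 4 + 19 = 23)
O(s, g) = 529 (O(s, g) = 23**2 = 529)
k(t) = 38*t**(3/2) (k(t) = (38*t)*sqrt(t) = 38*t**(3/2))
k(h) + (-199739 - 10257)/(212169 + O(425, -17)) = 38*(-403)**(3/2) + (-199739 - 10257)/(212169 + 529) = 38*(-403*I*sqrt(403)) - 209996/212698 = -15314*I*sqrt(403) - 209996*1/212698 = -15314*I*sqrt(403) - 104998/106349 = -104998/106349 - 15314*I*sqrt(403)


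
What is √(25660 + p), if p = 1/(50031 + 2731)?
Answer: √71433043057802/52762 ≈ 160.19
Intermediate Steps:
p = 1/52762 ≈ 1.8953e-5
√(25660 + p) = √(25660 + 1/52762) = √(1353872921/52762) = √71433043057802/52762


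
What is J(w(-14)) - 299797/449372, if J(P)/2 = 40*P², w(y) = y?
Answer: 7045853163/449372 ≈ 15679.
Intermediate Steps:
J(P) = 80*P² (J(P) = 2*(40*P²) = 80*P²)
J(w(-14)) - 299797/449372 = 80*(-14)² - 299797/449372 = 80*196 - 299797/449372 = 15680 - 1*299797/449372 = 15680 - 299797/449372 = 7045853163/449372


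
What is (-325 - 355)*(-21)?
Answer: 14280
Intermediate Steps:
(-325 - 355)*(-21) = -680*(-21) = 14280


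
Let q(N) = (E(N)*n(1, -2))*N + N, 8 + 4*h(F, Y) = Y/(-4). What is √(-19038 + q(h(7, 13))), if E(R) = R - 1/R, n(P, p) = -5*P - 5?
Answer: I*√4892138/16 ≈ 138.24*I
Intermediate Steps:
n(P, p) = -5 - 5*P
h(F, Y) = -2 - Y/16 (h(F, Y) = -2 + (Y/(-4))/4 = -2 + (Y*(-¼))/4 = -2 + (-Y/4)/4 = -2 - Y/16)
q(N) = N + N*(-10*N + 10/N) (q(N) = ((N - 1/N)*(-5 - 5*1))*N + N = ((N - 1/N)*(-5 - 5))*N + N = ((N - 1/N)*(-10))*N + N = (-10*N + 10/N)*N + N = N*(-10*N + 10/N) + N = N + N*(-10*N + 10/N))
√(-19038 + q(h(7, 13))) = √(-19038 + (10 + (-2 - 1/16*13)*(1 - 10*(-2 - 1/16*13)))) = √(-19038 + (10 + (-2 - 13/16)*(1 - 10*(-2 - 13/16)))) = √(-19038 + (10 - 45*(1 - 10*(-45/16))/16)) = √(-19038 + (10 - 45*(1 + 225/8)/16)) = √(-19038 + (10 - 45/16*233/8)) = √(-19038 + (10 - 10485/128)) = √(-19038 - 9205/128) = √(-2446069/128) = I*√4892138/16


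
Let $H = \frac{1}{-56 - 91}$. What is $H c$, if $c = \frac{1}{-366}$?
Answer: $\frac{1}{53802} \approx 1.8587 \cdot 10^{-5}$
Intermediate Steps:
$H = - \frac{1}{147}$ ($H = \frac{1}{-147} = - \frac{1}{147} \approx -0.0068027$)
$c = - \frac{1}{366} \approx -0.0027322$
$H c = \left(- \frac{1}{147}\right) \left(- \frac{1}{366}\right) = \frac{1}{53802}$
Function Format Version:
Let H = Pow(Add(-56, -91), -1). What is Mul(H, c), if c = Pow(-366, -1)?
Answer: Rational(1, 53802) ≈ 1.8587e-5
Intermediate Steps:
H = Rational(-1, 147) (H = Pow(-147, -1) = Rational(-1, 147) ≈ -0.0068027)
c = Rational(-1, 366) ≈ -0.0027322
Mul(H, c) = Mul(Rational(-1, 147), Rational(-1, 366)) = Rational(1, 53802)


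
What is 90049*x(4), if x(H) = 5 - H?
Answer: 90049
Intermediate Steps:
90049*x(4) = 90049*(5 - 1*4) = 90049*(5 - 4) = 90049*1 = 90049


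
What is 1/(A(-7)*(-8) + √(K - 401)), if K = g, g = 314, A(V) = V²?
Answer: -392/153751 - I*√87/153751 ≈ -0.0025496 - 6.0665e-5*I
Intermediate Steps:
K = 314
1/(A(-7)*(-8) + √(K - 401)) = 1/((-7)²*(-8) + √(314 - 401)) = 1/(49*(-8) + √(-87)) = 1/(-392 + I*√87)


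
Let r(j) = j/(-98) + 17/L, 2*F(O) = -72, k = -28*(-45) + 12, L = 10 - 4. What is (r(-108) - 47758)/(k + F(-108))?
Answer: -14039695/363384 ≈ -38.636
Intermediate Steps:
L = 6
k = 1272 (k = 1260 + 12 = 1272)
F(O) = -36 (F(O) = (½)*(-72) = -36)
r(j) = 17/6 - j/98 (r(j) = j/(-98) + 17/6 = j*(-1/98) + 17*(⅙) = -j/98 + 17/6 = 17/6 - j/98)
(r(-108) - 47758)/(k + F(-108)) = ((17/6 - 1/98*(-108)) - 47758)/(1272 - 36) = ((17/6 + 54/49) - 47758)/1236 = (1157/294 - 47758)*(1/1236) = -14039695/294*1/1236 = -14039695/363384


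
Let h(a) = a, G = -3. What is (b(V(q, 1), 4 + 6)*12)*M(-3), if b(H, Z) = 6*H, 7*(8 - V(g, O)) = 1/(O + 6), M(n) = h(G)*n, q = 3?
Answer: 253368/49 ≈ 5170.8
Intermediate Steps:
M(n) = -3*n
V(g, O) = 8 - 1/(7*(6 + O)) (V(g, O) = 8 - 1/(7*(O + 6)) = 8 - 1/(7*(6 + O)))
(b(V(q, 1), 4 + 6)*12)*M(-3) = ((6*((335 + 56*1)/(7*(6 + 1))))*12)*(-3*(-3)) = ((6*((⅐)*(335 + 56)/7))*12)*9 = ((6*((⅐)*(⅐)*391))*12)*9 = ((6*(391/49))*12)*9 = ((2346/49)*12)*9 = (28152/49)*9 = 253368/49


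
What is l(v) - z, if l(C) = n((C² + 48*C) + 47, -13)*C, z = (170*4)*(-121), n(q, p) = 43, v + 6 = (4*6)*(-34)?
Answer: 46934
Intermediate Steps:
v = -822 (v = -6 + (4*6)*(-34) = -6 + 24*(-34) = -6 - 816 = -822)
z = -82280 (z = 680*(-121) = -82280)
l(C) = 43*C
l(v) - z = 43*(-822) - 1*(-82280) = -35346 + 82280 = 46934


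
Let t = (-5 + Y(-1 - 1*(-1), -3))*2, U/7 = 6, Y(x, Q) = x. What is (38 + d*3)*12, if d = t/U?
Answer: 3132/7 ≈ 447.43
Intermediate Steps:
U = 42 (U = 7*6 = 42)
t = -10 (t = (-5 + (-1 - 1*(-1)))*2 = (-5 + (-1 + 1))*2 = (-5 + 0)*2 = -5*2 = -10)
d = -5/21 (d = -10/42 = -10*1/42 = -5/21 ≈ -0.23810)
(38 + d*3)*12 = (38 - 5/21*3)*12 = (38 - 5/7)*12 = (261/7)*12 = 3132/7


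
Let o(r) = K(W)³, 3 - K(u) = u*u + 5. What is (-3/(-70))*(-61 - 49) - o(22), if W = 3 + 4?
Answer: 928524/7 ≈ 1.3265e+5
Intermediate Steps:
W = 7
K(u) = -2 - u² (K(u) = 3 - (u*u + 5) = 3 - (u² + 5) = 3 - (5 + u²) = 3 + (-5 - u²) = -2 - u²)
o(r) = -132651 (o(r) = (-2 - 1*7²)³ = (-2 - 1*49)³ = (-2 - 49)³ = (-51)³ = -132651)
(-3/(-70))*(-61 - 49) - o(22) = (-3/(-70))*(-61 - 49) - 1*(-132651) = -3*(-1/70)*(-110) + 132651 = (3/70)*(-110) + 132651 = -33/7 + 132651 = 928524/7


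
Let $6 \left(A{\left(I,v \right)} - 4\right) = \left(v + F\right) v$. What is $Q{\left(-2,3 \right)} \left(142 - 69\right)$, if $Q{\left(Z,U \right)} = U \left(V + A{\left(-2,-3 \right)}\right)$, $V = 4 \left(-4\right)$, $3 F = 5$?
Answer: $-2482$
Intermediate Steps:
$F = \frac{5}{3}$ ($F = \frac{1}{3} \cdot 5 = \frac{5}{3} \approx 1.6667$)
$V = -16$
$A{\left(I,v \right)} = 4 + \frac{v \left(\frac{5}{3} + v\right)}{6}$ ($A{\left(I,v \right)} = 4 + \frac{\left(v + \frac{5}{3}\right) v}{6} = 4 + \frac{\left(\frac{5}{3} + v\right) v}{6} = 4 + \frac{v \left(\frac{5}{3} + v\right)}{6}$)
$Q{\left(Z,U \right)} = - \frac{34 U}{3}$ ($Q{\left(Z,U \right)} = U \left(-16 + \left(4 + \frac{\left(-3\right)^{2}}{6} + \frac{5}{18} \left(-3\right)\right)\right) = U \left(-16 + \left(4 + \frac{1}{6} \cdot 9 - \frac{5}{6}\right)\right) = U \left(-16 + \left(4 + \frac{3}{2} - \frac{5}{6}\right)\right) = U \left(-16 + \frac{14}{3}\right) = U \left(- \frac{34}{3}\right) = - \frac{34 U}{3}$)
$Q{\left(-2,3 \right)} \left(142 - 69\right) = \left(- \frac{34}{3}\right) 3 \left(142 - 69\right) = \left(-34\right) 73 = -2482$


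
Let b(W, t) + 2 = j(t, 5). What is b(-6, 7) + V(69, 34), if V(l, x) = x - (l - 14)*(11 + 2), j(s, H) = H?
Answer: -678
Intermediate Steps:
b(W, t) = 3 (b(W, t) = -2 + 5 = 3)
V(l, x) = 182 + x - 13*l (V(l, x) = x - (-14 + l)*13 = x - (-182 + 13*l) = x + (182 - 13*l) = 182 + x - 13*l)
b(-6, 7) + V(69, 34) = 3 + (182 + 34 - 13*69) = 3 + (182 + 34 - 897) = 3 - 681 = -678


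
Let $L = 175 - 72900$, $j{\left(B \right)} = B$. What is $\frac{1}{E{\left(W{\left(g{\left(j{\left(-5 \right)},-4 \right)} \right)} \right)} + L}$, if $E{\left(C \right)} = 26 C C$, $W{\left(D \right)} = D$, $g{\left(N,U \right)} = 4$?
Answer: $- \frac{1}{72309} \approx -1.383 \cdot 10^{-5}$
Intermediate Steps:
$E{\left(C \right)} = 26 C^{2}$
$L = -72725$ ($L = 175 - 72900 = -72725$)
$\frac{1}{E{\left(W{\left(g{\left(j{\left(-5 \right)},-4 \right)} \right)} \right)} + L} = \frac{1}{26 \cdot 4^{2} - 72725} = \frac{1}{26 \cdot 16 - 72725} = \frac{1}{416 - 72725} = \frac{1}{-72309} = - \frac{1}{72309}$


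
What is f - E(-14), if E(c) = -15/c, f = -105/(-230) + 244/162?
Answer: 11623/13041 ≈ 0.89127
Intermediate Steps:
f = 7313/3726 (f = -105*(-1/230) + 244*(1/162) = 21/46 + 122/81 = 7313/3726 ≈ 1.9627)
f - E(-14) = 7313/3726 - (-15)/(-14) = 7313/3726 - (-15)*(-1)/14 = 7313/3726 - 1*15/14 = 7313/3726 - 15/14 = 11623/13041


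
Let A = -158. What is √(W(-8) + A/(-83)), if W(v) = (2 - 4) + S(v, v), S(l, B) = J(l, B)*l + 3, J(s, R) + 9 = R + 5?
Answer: √681347/83 ≈ 9.9450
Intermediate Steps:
J(s, R) = -4 + R (J(s, R) = -9 + (R + 5) = -9 + (5 + R) = -4 + R)
S(l, B) = 3 + l*(-4 + B) (S(l, B) = (-4 + B)*l + 3 = l*(-4 + B) + 3 = 3 + l*(-4 + B))
W(v) = 1 + v*(-4 + v) (W(v) = (2 - 4) + (3 + v*(-4 + v)) = -2 + (3 + v*(-4 + v)) = 1 + v*(-4 + v))
√(W(-8) + A/(-83)) = √((1 - 8*(-4 - 8)) - 158/(-83)) = √((1 - 8*(-12)) - 158*(-1/83)) = √((1 + 96) + 158/83) = √(97 + 158/83) = √(8209/83) = √681347/83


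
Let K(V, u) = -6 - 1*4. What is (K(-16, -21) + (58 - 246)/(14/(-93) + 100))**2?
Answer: 3043949584/21557449 ≈ 141.20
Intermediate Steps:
K(V, u) = -10 (K(V, u) = -6 - 4 = -10)
(K(-16, -21) + (58 - 246)/(14/(-93) + 100))**2 = (-10 + (58 - 246)/(14/(-93) + 100))**2 = (-10 - 188/(14*(-1/93) + 100))**2 = (-10 - 188/(-14/93 + 100))**2 = (-10 - 188/9286/93)**2 = (-10 - 188*93/9286)**2 = (-10 - 8742/4643)**2 = (-55172/4643)**2 = 3043949584/21557449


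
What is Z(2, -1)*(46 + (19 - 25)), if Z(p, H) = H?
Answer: -40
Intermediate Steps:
Z(2, -1)*(46 + (19 - 25)) = -(46 + (19 - 25)) = -(46 - 6) = -1*40 = -40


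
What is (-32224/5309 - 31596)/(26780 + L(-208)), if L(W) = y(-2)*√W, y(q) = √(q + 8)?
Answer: -21601081205/18305065679 + 41943847*I*√78/237965853827 ≈ -1.1801 + 0.0015567*I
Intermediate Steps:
y(q) = √(8 + q)
L(W) = √6*√W (L(W) = √(8 - 2)*√W = √6*√W)
(-32224/5309 - 31596)/(26780 + L(-208)) = (-32224/5309 - 31596)/(26780 + √6*√(-208)) = (-32224*1/5309 - 31596)/(26780 + √6*(4*I*√13)) = (-32224/5309 - 31596)/(26780 + 4*I*√78) = -167775388/(5309*(26780 + 4*I*√78))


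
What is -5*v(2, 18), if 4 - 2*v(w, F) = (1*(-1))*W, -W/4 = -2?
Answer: -30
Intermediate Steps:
W = 8 (W = -4*(-2) = 8)
v(w, F) = 6 (v(w, F) = 2 - 1*(-1)*8/2 = 2 - (-1)*8/2 = 2 - ½*(-8) = 2 + 4 = 6)
-5*v(2, 18) = -5*6 = -30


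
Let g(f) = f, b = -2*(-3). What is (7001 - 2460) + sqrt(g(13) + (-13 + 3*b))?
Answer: 4541 + 3*sqrt(2) ≈ 4545.2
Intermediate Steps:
b = 6
(7001 - 2460) + sqrt(g(13) + (-13 + 3*b)) = (7001 - 2460) + sqrt(13 + (-13 + 3*6)) = 4541 + sqrt(13 + (-13 + 18)) = 4541 + sqrt(13 + 5) = 4541 + sqrt(18) = 4541 + 3*sqrt(2)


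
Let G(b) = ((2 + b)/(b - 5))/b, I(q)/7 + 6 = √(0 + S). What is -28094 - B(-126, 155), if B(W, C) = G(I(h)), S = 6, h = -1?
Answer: -1882998813/67025 + 646*√6/201075 ≈ -28094.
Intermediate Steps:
I(q) = -42 + 7*√6 (I(q) = -42 + 7*√(0 + 6) = -42 + 7*√6)
G(b) = (2 + b)/(b*(-5 + b)) (G(b) = ((2 + b)/(-5 + b))/b = (2 + b)/(b*(-5 + b)))
B(W, C) = (-40 + 7*√6)/((-47 + 7*√6)*(-42 + 7*√6)) (B(W, C) = (2 + (-42 + 7*√6))/((-42 + 7*√6)*(-5 + (-42 + 7*√6))) = (-40 + 7*√6)/((-42 + 7*√6)*(-47 + 7*√6)) = (-40 + 7*√6)/((-47 + 7*√6)*(-42 + 7*√6)))
-28094 - B(-126, 155) = -28094 - (-1537/67025 - 646*√6/201075) = -28094 + (1537/67025 + 646*√6/201075) = -1882998813/67025 + 646*√6/201075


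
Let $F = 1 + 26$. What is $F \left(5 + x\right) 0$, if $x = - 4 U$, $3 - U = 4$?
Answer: $0$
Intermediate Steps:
$U = -1$ ($U = 3 - 4 = -1$)
$x = 4$ ($x = \left(-4\right) \left(-1\right) = 4$)
$F = 27$
$F \left(5 + x\right) 0 = 27 \left(5 + 4\right) 0 = 27 \cdot 9 \cdot 0 = 27 \cdot 0 = 0$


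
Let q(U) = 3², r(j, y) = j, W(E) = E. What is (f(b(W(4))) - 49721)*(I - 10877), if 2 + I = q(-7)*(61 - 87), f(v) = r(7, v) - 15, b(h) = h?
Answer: 552638377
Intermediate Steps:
q(U) = 9
f(v) = -8 (f(v) = 7 - 15 = -8)
I = -236 (I = -2 + 9*(61 - 87) = -2 + 9*(-26) = -2 - 234 = -236)
(f(b(W(4))) - 49721)*(I - 10877) = (-8 - 49721)*(-236 - 10877) = -49729*(-11113) = 552638377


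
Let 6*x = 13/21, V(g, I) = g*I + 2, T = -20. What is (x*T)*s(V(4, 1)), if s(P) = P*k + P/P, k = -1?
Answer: 650/63 ≈ 10.317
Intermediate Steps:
V(g, I) = 2 + I*g (V(g, I) = I*g + 2 = 2 + I*g)
s(P) = 1 - P (s(P) = P*(-1) + P/P = -P + 1 = 1 - P)
x = 13/126 (x = (13/21)/6 = (13*(1/21))/6 = (⅙)*(13/21) = 13/126 ≈ 0.10317)
(x*T)*s(V(4, 1)) = ((13/126)*(-20))*(1 - (2 + 1*4)) = -130*(1 - (2 + 4))/63 = -130*(1 - 1*6)/63 = -130*(1 - 6)/63 = -130/63*(-5) = 650/63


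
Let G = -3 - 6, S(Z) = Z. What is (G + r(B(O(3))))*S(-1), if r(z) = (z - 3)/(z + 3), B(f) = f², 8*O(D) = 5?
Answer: 2120/217 ≈ 9.7696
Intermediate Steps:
G = -9
O(D) = 5/8 (O(D) = (⅛)*5 = 5/8)
r(z) = (-3 + z)/(3 + z)
(G + r(B(O(3))))*S(-1) = (-9 + (-3 + (5/8)²)/(3 + (5/8)²))*(-1) = (-9 + (-3 + 25/64)/(3 + 25/64))*(-1) = (-9 - 167/64/(217/64))*(-1) = (-9 + (64/217)*(-167/64))*(-1) = (-9 - 167/217)*(-1) = -2120/217*(-1) = 2120/217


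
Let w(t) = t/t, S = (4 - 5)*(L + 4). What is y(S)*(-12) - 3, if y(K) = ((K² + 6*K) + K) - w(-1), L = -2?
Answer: 129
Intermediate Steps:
S = -2 (S = (4 - 5)*(-2 + 4) = -1*2 = -2)
w(t) = 1
y(K) = -1 + K² + 7*K (y(K) = ((K² + 6*K) + K) - 1*1 = (K² + 7*K) - 1 = -1 + K² + 7*K)
y(S)*(-12) - 3 = (-1 + (-2)² + 7*(-2))*(-12) - 3 = (-1 + 4 - 14)*(-12) - 3 = -11*(-12) - 3 = 132 - 3 = 129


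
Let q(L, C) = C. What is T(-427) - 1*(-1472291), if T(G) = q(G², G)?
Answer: 1471864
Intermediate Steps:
T(G) = G
T(-427) - 1*(-1472291) = -427 - 1*(-1472291) = -427 + 1472291 = 1471864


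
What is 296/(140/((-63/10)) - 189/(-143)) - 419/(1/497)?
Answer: -151402957/727 ≈ -2.0826e+5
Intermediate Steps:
296/(140/((-63/10)) - 189/(-143)) - 419/(1/497) = 296/(140/((-63*1/10)) - 189*(-1/143)) - 419/1/497 = 296/(140/(-63/10) + 189/143) - 419*497 = 296/(140*(-10/63) + 189/143) - 208243 = 296/(-200/9 + 189/143) - 208243 = 296/(-26899/1287) - 208243 = 296*(-1287/26899) - 208243 = -10296/727 - 208243 = -151402957/727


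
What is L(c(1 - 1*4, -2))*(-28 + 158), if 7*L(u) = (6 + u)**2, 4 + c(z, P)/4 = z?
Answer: 62920/7 ≈ 8988.6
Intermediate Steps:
c(z, P) = -16 + 4*z
L(u) = (6 + u)**2/7
L(c(1 - 1*4, -2))*(-28 + 158) = ((6 + (-16 + 4*(1 - 1*4)))**2/7)*(-28 + 158) = ((6 + (-16 + 4*(1 - 4)))**2/7)*130 = ((6 + (-16 + 4*(-3)))**2/7)*130 = ((6 + (-16 - 12))**2/7)*130 = ((6 - 28)**2/7)*130 = ((1/7)*(-22)**2)*130 = ((1/7)*484)*130 = (484/7)*130 = 62920/7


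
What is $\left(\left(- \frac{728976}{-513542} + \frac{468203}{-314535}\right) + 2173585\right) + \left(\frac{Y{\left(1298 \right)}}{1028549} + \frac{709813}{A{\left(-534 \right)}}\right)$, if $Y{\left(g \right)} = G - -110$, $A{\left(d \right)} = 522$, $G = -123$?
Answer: $\frac{31436733255795939702529337}{14454037788004366110} \approx 2.1749 \cdot 10^{6}$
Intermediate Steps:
$Y{\left(g \right)} = -13$ ($Y{\left(g \right)} = -123 - -110 = -123 + 110 = -13$)
$\left(\left(- \frac{728976}{-513542} + \frac{468203}{-314535}\right) + 2173585\right) + \left(\frac{Y{\left(1298 \right)}}{1028549} + \frac{709813}{A{\left(-534 \right)}}\right) = \left(\left(- \frac{728976}{-513542} + \frac{468203}{-314535}\right) + 2173585\right) + \left(- \frac{13}{1028549} + \frac{709813}{522}\right) = \left(\left(\left(-728976\right) \left(- \frac{1}{513542}\right) + 468203 \left(- \frac{1}{314535}\right)\right) + 2173585\right) + \left(\left(-13\right) \frac{1}{1028549} + 709813 \cdot \frac{1}{522}\right) = \left(\left(\frac{364488}{256771} - \frac{468203}{314535}\right) + 2173585\right) + \left(- \frac{13}{1028549} + \frac{709813}{522}\right) = \left(- \frac{5576719433}{80763466485} + 2173585\right) + \frac{730077444551}{536902578} = \frac{175546253723079292}{80763466485} + \frac{730077444551}{536902578} = \frac{31436733255795939702529337}{14454037788004366110}$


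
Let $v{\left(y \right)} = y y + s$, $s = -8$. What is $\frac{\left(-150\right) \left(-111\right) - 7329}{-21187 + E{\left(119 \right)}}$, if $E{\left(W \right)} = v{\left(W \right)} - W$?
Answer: $- \frac{9321}{7153} \approx -1.3031$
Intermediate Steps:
$v{\left(y \right)} = -8 + y^{2}$ ($v{\left(y \right)} = y y - 8 = y^{2} - 8 = -8 + y^{2}$)
$E{\left(W \right)} = -8 + W^{2} - W$ ($E{\left(W \right)} = \left(-8 + W^{2}\right) - W = -8 + W^{2} - W$)
$\frac{\left(-150\right) \left(-111\right) - 7329}{-21187 + E{\left(119 \right)}} = \frac{\left(-150\right) \left(-111\right) - 7329}{-21187 - \left(127 - 14161\right)} = \frac{16650 - 7329}{-21187 - -14034} = \frac{9321}{-21187 + 14034} = \frac{9321}{-7153} = 9321 \left(- \frac{1}{7153}\right) = - \frac{9321}{7153}$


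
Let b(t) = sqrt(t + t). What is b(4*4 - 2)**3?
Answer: 56*sqrt(7) ≈ 148.16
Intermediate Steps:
b(t) = sqrt(2)*sqrt(t) (b(t) = sqrt(2*t) = sqrt(2)*sqrt(t))
b(4*4 - 2)**3 = (sqrt(2)*sqrt(4*4 - 2))**3 = (sqrt(2)*sqrt(16 - 2))**3 = (sqrt(2)*sqrt(14))**3 = (2*sqrt(7))**3 = 56*sqrt(7)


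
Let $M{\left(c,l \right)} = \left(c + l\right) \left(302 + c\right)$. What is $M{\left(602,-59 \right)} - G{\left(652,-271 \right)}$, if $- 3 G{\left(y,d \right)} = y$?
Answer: $\frac{1473268}{3} \approx 4.9109 \cdot 10^{5}$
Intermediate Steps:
$M{\left(c,l \right)} = \left(302 + c\right) \left(c + l\right)$
$G{\left(y,d \right)} = - \frac{y}{3}$
$M{\left(602,-59 \right)} - G{\left(652,-271 \right)} = \left(602^{2} + 302 \cdot 602 + 302 \left(-59\right) + 602 \left(-59\right)\right) - \left(- \frac{1}{3}\right) 652 = \left(362404 + 181804 - 17818 - 35518\right) - - \frac{652}{3} = 490872 + \frac{652}{3} = \frac{1473268}{3}$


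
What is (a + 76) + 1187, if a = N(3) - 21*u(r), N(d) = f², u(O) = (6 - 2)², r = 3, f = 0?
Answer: 927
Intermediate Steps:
u(O) = 16 (u(O) = 4² = 16)
N(d) = 0 (N(d) = 0² = 0)
a = -336 (a = 0 - 21*16 = 0 - 336 = -336)
(a + 76) + 1187 = (-336 + 76) + 1187 = -260 + 1187 = 927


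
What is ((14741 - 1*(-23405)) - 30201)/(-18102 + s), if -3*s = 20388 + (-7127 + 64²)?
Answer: -23835/71663 ≈ -0.33260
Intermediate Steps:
s = -17357/3 (s = -(20388 + (-7127 + 64²))/3 = -(20388 + (-7127 + 4096))/3 = -(20388 - 3031)/3 = -⅓*17357 = -17357/3 ≈ -5785.7)
((14741 - 1*(-23405)) - 30201)/(-18102 + s) = ((14741 - 1*(-23405)) - 30201)/(-18102 - 17357/3) = ((14741 + 23405) - 30201)/(-71663/3) = (38146 - 30201)*(-3/71663) = 7945*(-3/71663) = -23835/71663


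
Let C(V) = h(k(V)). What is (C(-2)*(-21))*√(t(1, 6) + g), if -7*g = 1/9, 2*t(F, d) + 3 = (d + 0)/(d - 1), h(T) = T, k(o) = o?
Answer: I*√40390/5 ≈ 40.195*I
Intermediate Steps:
t(F, d) = -3/2 + d/(2*(-1 + d)) (t(F, d) = -3/2 + ((d + 0)/(d - 1))/2 = -3/2 + (d/(-1 + d))/2 = -3/2 + d/(2*(-1 + d)))
g = -1/63 (g = -1/(7*9) = -⅐*⅑ = -1/63 ≈ -0.015873)
C(V) = V
(C(-2)*(-21))*√(t(1, 6) + g) = (-2*(-21))*√((3/2 - 1*6)/(-1 + 6) - 1/63) = 42*√((3/2 - 6)/5 - 1/63) = 42*√((⅕)*(-9/2) - 1/63) = 42*√(-9/10 - 1/63) = 42*√(-577/630) = 42*(I*√40390/210) = I*√40390/5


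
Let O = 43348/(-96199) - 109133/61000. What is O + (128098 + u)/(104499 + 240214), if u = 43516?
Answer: -3523409381003971/2022823799107000 ≈ -1.7418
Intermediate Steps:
O = -13142713467/5868139000 (O = 43348*(-1/96199) - 109133*1/61000 = -43348/96199 - 109133/61000 = -13142713467/5868139000 ≈ -2.2397)
O + (128098 + u)/(104499 + 240214) = -13142713467/5868139000 + (128098 + 43516)/(104499 + 240214) = -13142713467/5868139000 + 171614/344713 = -3523409381003971/2022823799107000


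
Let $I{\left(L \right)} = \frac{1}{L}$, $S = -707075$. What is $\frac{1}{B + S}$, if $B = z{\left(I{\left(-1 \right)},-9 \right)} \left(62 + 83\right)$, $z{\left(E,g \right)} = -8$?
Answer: $- \frac{1}{708235} \approx -1.412 \cdot 10^{-6}$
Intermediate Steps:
$B = -1160$ ($B = - 8 \left(62 + 83\right) = \left(-8\right) 145 = -1160$)
$\frac{1}{B + S} = \frac{1}{-1160 - 707075} = \frac{1}{-708235} = - \frac{1}{708235}$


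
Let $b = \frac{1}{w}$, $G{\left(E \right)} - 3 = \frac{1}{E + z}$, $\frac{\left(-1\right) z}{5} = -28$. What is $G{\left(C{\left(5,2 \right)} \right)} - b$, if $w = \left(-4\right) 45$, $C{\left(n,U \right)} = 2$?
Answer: $\frac{38501}{12780} \approx 3.0126$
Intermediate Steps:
$z = 140$ ($z = \left(-5\right) \left(-28\right) = 140$)
$w = -180$
$G{\left(E \right)} = 3 + \frac{1}{140 + E}$ ($G{\left(E \right)} = 3 + \frac{1}{E + 140} = 3 + \frac{1}{140 + E}$)
$b = - \frac{1}{180}$ ($b = \frac{1}{-180} = - \frac{1}{180} \approx -0.0055556$)
$G{\left(C{\left(5,2 \right)} \right)} - b = \frac{421 + 3 \cdot 2}{140 + 2} - - \frac{1}{180} = \frac{421 + 6}{142} + \frac{1}{180} = \frac{1}{142} \cdot 427 + \frac{1}{180} = \frac{427}{142} + \frac{1}{180} = \frac{38501}{12780}$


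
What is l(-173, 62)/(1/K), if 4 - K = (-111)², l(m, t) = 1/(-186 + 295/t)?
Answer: 763654/11237 ≈ 67.959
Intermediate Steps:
K = -12317 (K = 4 - 1*(-111)² = 4 - 1*12321 = 4 - 12321 = -12317)
l(-173, 62)/(1/K) = (-1*62/(-295 + 186*62))/(1/(-12317)) = (-1*62/(-295 + 11532))/(-1/12317) = -1*62/11237*(-12317) = -1*62*1/11237*(-12317) = -62/11237*(-12317) = 763654/11237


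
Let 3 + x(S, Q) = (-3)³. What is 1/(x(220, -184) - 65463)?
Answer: -1/65493 ≈ -1.5269e-5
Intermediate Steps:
x(S, Q) = -30 (x(S, Q) = -3 + (-3)³ = -3 - 27 = -30)
1/(x(220, -184) - 65463) = 1/(-30 - 65463) = 1/(-65493) = -1/65493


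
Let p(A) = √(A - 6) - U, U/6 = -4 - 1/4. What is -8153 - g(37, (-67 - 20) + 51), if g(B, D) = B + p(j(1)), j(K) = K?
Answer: -16431/2 - I*√5 ≈ -8215.5 - 2.2361*I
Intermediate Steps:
U = -51/2 (U = 6*(-4 - 1/4) = 6*(-4 - 1*¼) = 6*(-4 - ¼) = 6*(-17/4) = -51/2 ≈ -25.500)
p(A) = 51/2 + √(-6 + A) (p(A) = √(A - 6) - 1*(-51/2) = √(-6 + A) + 51/2 = 51/2 + √(-6 + A))
g(B, D) = 51/2 + B + I*√5 (g(B, D) = B + (51/2 + √(-6 + 1)) = B + (51/2 + √(-5)) = B + (51/2 + I*√5) = 51/2 + B + I*√5)
-8153 - g(37, (-67 - 20) + 51) = -8153 - (51/2 + 37 + I*√5) = -8153 - (125/2 + I*√5) = -8153 + (-125/2 - I*√5) = -16431/2 - I*√5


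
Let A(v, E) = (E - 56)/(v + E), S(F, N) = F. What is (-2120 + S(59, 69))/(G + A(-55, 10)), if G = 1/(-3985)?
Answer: -73917765/36653 ≈ -2016.7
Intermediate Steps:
G = -1/3985 ≈ -0.00025094
A(v, E) = (-56 + E)/(E + v)
(-2120 + S(59, 69))/(G + A(-55, 10)) = (-2120 + 59)/(-1/3985 + (-56 + 10)/(10 - 55)) = -2061/(-1/3985 - 46/(-45)) = -2061/(-1/3985 - 1/45*(-46)) = -2061/(-1/3985 + 46/45) = -2061/36653/35865 = -2061*35865/36653 = -73917765/36653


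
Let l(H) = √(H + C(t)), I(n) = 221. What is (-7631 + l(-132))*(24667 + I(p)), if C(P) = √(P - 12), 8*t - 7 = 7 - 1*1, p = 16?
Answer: -189920328 + 12444*√(-528 + I*√166) ≈ -1.8992e+8 + 2.8596e+5*I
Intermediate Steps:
t = 13/8 (t = 7/8 + (7 - 1*1)/8 = 7/8 + (7 - 1)/8 = 7/8 + (⅛)*6 = 7/8 + ¾ = 13/8 ≈ 1.6250)
C(P) = √(-12 + P)
l(H) = √(H + I*√166/4) (l(H) = √(H + √(-12 + 13/8)) = √(H + √(-83/8)) = √(H + I*√166/4))
(-7631 + l(-132))*(24667 + I(p)) = (-7631 + √(4*(-132) + I*√166)/2)*(24667 + 221) = (-7631 + √(-528 + I*√166)/2)*24888 = -189920328 + 12444*√(-528 + I*√166)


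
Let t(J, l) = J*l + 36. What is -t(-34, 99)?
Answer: 3330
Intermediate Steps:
t(J, l) = 36 + J*l
-t(-34, 99) = -(36 - 34*99) = -(36 - 3366) = -1*(-3330) = 3330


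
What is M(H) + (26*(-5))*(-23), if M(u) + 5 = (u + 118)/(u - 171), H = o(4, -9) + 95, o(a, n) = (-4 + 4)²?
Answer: 226647/76 ≈ 2982.2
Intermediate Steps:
o(a, n) = 0 (o(a, n) = 0² = 0)
H = 95 (H = 0 + 95 = 95)
M(u) = -5 + (118 + u)/(-171 + u) (M(u) = -5 + (u + 118)/(u - 171) = -5 + (118 + u)/(-171 + u))
M(H) + (26*(-5))*(-23) = (973 - 4*95)/(-171 + 95) + (26*(-5))*(-23) = (973 - 380)/(-76) - 130*(-23) = -1/76*593 + 2990 = -593/76 + 2990 = 226647/76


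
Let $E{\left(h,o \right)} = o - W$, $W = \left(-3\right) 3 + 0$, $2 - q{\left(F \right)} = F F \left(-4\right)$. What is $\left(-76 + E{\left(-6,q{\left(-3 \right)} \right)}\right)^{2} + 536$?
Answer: $1377$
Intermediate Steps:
$q{\left(F \right)} = 2 + 4 F^{2}$ ($q{\left(F \right)} = 2 - F F \left(-4\right) = 2 - F^{2} \left(-4\right) = 2 - - 4 F^{2} = 2 + 4 F^{2}$)
$W = -9$ ($W = -9 + 0 = -9$)
$E{\left(h,o \right)} = 9 + o$ ($E{\left(h,o \right)} = o - -9 = o + 9 = 9 + o$)
$\left(-76 + E{\left(-6,q{\left(-3 \right)} \right)}\right)^{2} + 536 = \left(-76 + \left(9 + \left(2 + 4 \left(-3\right)^{2}\right)\right)\right)^{2} + 536 = \left(-76 + \left(9 + \left(2 + 4 \cdot 9\right)\right)\right)^{2} + 536 = \left(-76 + \left(9 + \left(2 + 36\right)\right)\right)^{2} + 536 = \left(-76 + \left(9 + 38\right)\right)^{2} + 536 = \left(-76 + 47\right)^{2} + 536 = \left(-29\right)^{2} + 536 = 841 + 536 = 1377$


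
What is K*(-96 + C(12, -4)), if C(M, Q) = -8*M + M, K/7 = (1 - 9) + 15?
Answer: -8820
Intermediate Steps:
K = 49 (K = 7*((1 - 9) + 15) = 7*(-8 + 15) = 7*7 = 49)
C(M, Q) = -7*M
K*(-96 + C(12, -4)) = 49*(-96 - 7*12) = 49*(-96 - 84) = 49*(-180) = -8820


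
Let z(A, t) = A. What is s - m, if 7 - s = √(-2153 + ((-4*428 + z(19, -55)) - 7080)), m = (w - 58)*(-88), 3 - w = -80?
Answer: 2207 - 3*I*√1214 ≈ 2207.0 - 104.53*I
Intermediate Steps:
w = 83 (w = 3 - 1*(-80) = 3 + 80 = 83)
m = -2200 (m = (83 - 58)*(-88) = 25*(-88) = -2200)
s = 7 - 3*I*√1214 (s = 7 - √(-2153 + ((-4*428 + 19) - 7080)) = 7 - √(-2153 + ((-1712 + 19) - 7080)) = 7 - √(-2153 + (-1693 - 7080)) = 7 - √(-2153 - 8773) = 7 - √(-10926) = 7 - 3*I*√1214 ≈ 7.0 - 104.53*I)
s - m = (7 - 3*I*√1214) - 1*(-2200) = (7 - 3*I*√1214) + 2200 = 2207 - 3*I*√1214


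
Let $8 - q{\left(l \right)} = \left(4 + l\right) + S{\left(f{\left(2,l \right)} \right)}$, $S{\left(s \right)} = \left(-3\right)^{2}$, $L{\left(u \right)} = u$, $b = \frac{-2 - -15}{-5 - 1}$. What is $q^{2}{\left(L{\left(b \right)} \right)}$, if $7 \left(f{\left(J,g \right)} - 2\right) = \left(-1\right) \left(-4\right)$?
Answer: $\frac{289}{36} \approx 8.0278$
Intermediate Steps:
$f{\left(J,g \right)} = \frac{18}{7}$ ($f{\left(J,g \right)} = 2 + \frac{\left(-1\right) \left(-4\right)}{7} = 2 + \frac{1}{7} \cdot 4 = 2 + \frac{4}{7} = \frac{18}{7}$)
$b = - \frac{13}{6}$ ($b = \frac{-2 + 15}{-6} = 13 \left(- \frac{1}{6}\right) = - \frac{13}{6} \approx -2.1667$)
$S{\left(s \right)} = 9$
$q{\left(l \right)} = -5 - l$ ($q{\left(l \right)} = 8 - \left(\left(4 + l\right) + 9\right) = 8 - \left(13 + l\right) = -5 - l$)
$q^{2}{\left(L{\left(b \right)} \right)} = \left(-5 - - \frac{13}{6}\right)^{2} = \left(-5 + \frac{13}{6}\right)^{2} = \left(- \frac{17}{6}\right)^{2} = \frac{289}{36}$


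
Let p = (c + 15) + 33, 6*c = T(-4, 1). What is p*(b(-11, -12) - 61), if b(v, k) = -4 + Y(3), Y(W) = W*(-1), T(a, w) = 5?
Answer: -9962/3 ≈ -3320.7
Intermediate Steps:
c = ⅚ (c = (⅙)*5 = ⅚ ≈ 0.83333)
Y(W) = -W
p = 293/6 (p = (⅚ + 15) + 33 = 95/6 + 33 = 293/6 ≈ 48.833)
b(v, k) = -7 (b(v, k) = -4 - 1*3 = -4 - 3 = -7)
p*(b(-11, -12) - 61) = 293*(-7 - 61)/6 = (293/6)*(-68) = -9962/3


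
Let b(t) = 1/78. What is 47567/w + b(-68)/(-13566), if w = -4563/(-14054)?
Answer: 465074911781/3174444 ≈ 1.4651e+5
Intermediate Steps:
b(t) = 1/78
w = 4563/14054 (w = -4563*(-1/14054) = 4563/14054 ≈ 0.32468)
47567/w + b(-68)/(-13566) = 47567/(4563/14054) + (1/78)/(-13566) = 47567*(14054/4563) + (1/78)*(-1/13566) = 51423586/351 - 1/1058148 = 465074911781/3174444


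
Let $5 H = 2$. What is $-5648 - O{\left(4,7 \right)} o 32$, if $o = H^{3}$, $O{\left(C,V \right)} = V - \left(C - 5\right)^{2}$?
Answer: $- \frac{707536}{125} \approx -5660.3$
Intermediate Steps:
$H = \frac{2}{5}$ ($H = \frac{1}{5} \cdot 2 = \frac{2}{5} \approx 0.4$)
$O{\left(C,V \right)} = V - \left(-5 + C\right)^{2}$ ($O{\left(C,V \right)} = V - \left(C - 5\right)^{2} = V - \left(-5 + C\right)^{2}$)
$o = \frac{8}{125}$ ($o = \left(\frac{2}{5}\right)^{3} = \frac{8}{125} \approx 0.064$)
$-5648 - O{\left(4,7 \right)} o 32 = -5648 - \left(7 - \left(-5 + 4\right)^{2}\right) \frac{8}{125} \cdot 32 = -5648 - \left(7 - \left(-1\right)^{2}\right) \frac{8}{125} \cdot 32 = -5648 - \left(7 - 1\right) \frac{8}{125} \cdot 32 = -5648 - 6 \cdot \frac{8}{125} \cdot 32 = -5648 - \frac{48}{125} \cdot 32 = -5648 - \frac{1536}{125} = - \frac{707536}{125}$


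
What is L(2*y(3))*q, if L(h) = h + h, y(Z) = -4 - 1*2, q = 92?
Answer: -2208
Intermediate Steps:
y(Z) = -6 (y(Z) = -4 - 2 = -6)
L(h) = 2*h
L(2*y(3))*q = (2*(2*(-6)))*92 = (2*(-12))*92 = -24*92 = -2208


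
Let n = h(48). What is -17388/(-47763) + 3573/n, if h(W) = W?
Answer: 2117183/28304 ≈ 74.802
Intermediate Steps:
n = 48
-17388/(-47763) + 3573/n = -17388/(-47763) + 3573/48 = -17388*(-1/47763) + 3573*(1/48) = 644/1769 + 1191/16 = 2117183/28304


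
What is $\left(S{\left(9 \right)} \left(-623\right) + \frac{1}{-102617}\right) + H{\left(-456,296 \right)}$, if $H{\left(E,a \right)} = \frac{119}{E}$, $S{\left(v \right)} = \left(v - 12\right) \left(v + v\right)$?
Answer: $\frac{1574209736105}{46793352} \approx 33642.0$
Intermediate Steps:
$S{\left(v \right)} = 2 v \left(-12 + v\right)$ ($S{\left(v \right)} = \left(-12 + v\right) 2 v = 2 v \left(-12 + v\right)$)
$\left(S{\left(9 \right)} \left(-623\right) + \frac{1}{-102617}\right) + H{\left(-456,296 \right)} = \left(2 \cdot 9 \left(-12 + 9\right) \left(-623\right) + \frac{1}{-102617}\right) + \frac{119}{-456} = \left(2 \cdot 9 \left(-3\right) \left(-623\right) - \frac{1}{102617}\right) + 119 \left(- \frac{1}{456}\right) = \left(\left(-54\right) \left(-623\right) - \frac{1}{102617}\right) - \frac{119}{456} = \left(33642 - \frac{1}{102617}\right) - \frac{119}{456} = \frac{3452241113}{102617} - \frac{119}{456} = \frac{1574209736105}{46793352}$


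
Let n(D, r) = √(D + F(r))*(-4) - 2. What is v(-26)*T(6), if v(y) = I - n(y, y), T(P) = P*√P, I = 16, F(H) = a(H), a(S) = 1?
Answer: √6*(108 + 120*I) ≈ 264.54 + 293.94*I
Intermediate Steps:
F(H) = 1
n(D, r) = -2 - 4*√(1 + D) (n(D, r) = √(D + 1)*(-4) - 2 = √(1 + D)*(-4) - 2 = -4*√(1 + D) - 2 = -2 - 4*√(1 + D))
T(P) = P^(3/2)
v(y) = 18 + 4*√(1 + y) (v(y) = 16 - (-2 - 4*√(1 + y)) = 16 + (2 + 4*√(1 + y)) = 18 + 4*√(1 + y))
v(-26)*T(6) = (18 + 4*√(1 - 26))*6^(3/2) = (18 + 4*√(-25))*(6*√6) = (18 + 4*(5*I))*(6*√6) = (18 + 20*I)*(6*√6) = 6*√6*(18 + 20*I)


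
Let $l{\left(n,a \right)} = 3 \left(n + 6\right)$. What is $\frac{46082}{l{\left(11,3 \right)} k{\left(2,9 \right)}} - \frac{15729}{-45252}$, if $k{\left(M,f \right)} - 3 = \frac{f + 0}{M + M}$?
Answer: $\frac{309557645}{1794996} \approx 172.46$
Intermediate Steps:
$l{\left(n,a \right)} = 18 + 3 n$ ($l{\left(n,a \right)} = 3 \left(6 + n\right) = 18 + 3 n$)
$k{\left(M,f \right)} = 3 + \frac{f}{2 M}$ ($k{\left(M,f \right)} = 3 + \frac{f + 0}{M + M} = 3 + \frac{f}{2 M}$)
$\frac{46082}{l{\left(11,3 \right)} k{\left(2,9 \right)}} - \frac{15729}{-45252} = \frac{46082}{\left(18 + 3 \cdot 11\right) \left(3 + \frac{1}{2} \cdot 9 \cdot \frac{1}{2}\right)} - \frac{15729}{-45252} = \frac{46082}{\left(18 + 33\right) \left(3 + \frac{1}{2} \cdot 9 \cdot \frac{1}{2}\right)} - - \frac{5243}{15084} = \frac{46082}{51 \left(3 + \frac{9}{4}\right)} + \frac{5243}{15084} = \frac{46082}{51 \cdot \frac{21}{4}} + \frac{5243}{15084} = \frac{46082}{\frac{1071}{4}} + \frac{5243}{15084} = 46082 \cdot \frac{4}{1071} + \frac{5243}{15084} = \frac{184328}{1071} + \frac{5243}{15084} = \frac{309557645}{1794996}$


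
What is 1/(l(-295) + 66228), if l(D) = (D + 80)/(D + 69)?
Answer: 226/14967743 ≈ 1.5099e-5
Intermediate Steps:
l(D) = (80 + D)/(69 + D)
1/(l(-295) + 66228) = 1/((80 - 295)/(69 - 295) + 66228) = 1/(-215/(-226) + 66228) = 1/(-1/226*(-215) + 66228) = 1/(215/226 + 66228) = 1/(14967743/226) = 226/14967743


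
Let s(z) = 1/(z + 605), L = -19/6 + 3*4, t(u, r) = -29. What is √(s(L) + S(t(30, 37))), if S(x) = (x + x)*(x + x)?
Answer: √45630963094/3683 ≈ 58.000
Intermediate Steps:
L = 53/6 (L = -19*⅙ + 12 = -19/6 + 12 = 53/6 ≈ 8.8333)
s(z) = 1/(605 + z)
S(x) = 4*x² (S(x) = (2*x)*(2*x) = 4*x²)
√(s(L) + S(t(30, 37))) = √(1/(605 + 53/6) + 4*(-29)²) = √(1/(3683/6) + 4*841) = √(6/3683 + 3364) = √(12389618/3683) = √45630963094/3683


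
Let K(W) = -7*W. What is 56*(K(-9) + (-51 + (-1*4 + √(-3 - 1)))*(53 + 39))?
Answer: -279832 + 10304*I ≈ -2.7983e+5 + 10304.0*I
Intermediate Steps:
56*(K(-9) + (-51 + (-1*4 + √(-3 - 1)))*(53 + 39)) = 56*(-7*(-9) + (-51 + (-1*4 + √(-3 - 1)))*(53 + 39)) = 56*(63 + (-51 + (-4 + √(-4)))*92) = 56*(63 + (-51 + (-4 + 2*I))*92) = 56*(63 + (-55 + 2*I)*92) = 56*(63 + (-5060 + 184*I)) = 56*(-4997 + 184*I) = -279832 + 10304*I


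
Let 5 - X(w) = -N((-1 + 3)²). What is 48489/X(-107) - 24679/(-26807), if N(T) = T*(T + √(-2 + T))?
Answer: 27306830794/10964063 - 193956*√2/409 ≈ 1819.9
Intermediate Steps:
X(w) = 21 + 4*√2 (X(w) = 5 - (-1)*(-1 + 3)²*((-1 + 3)² + √(-2 + (-1 + 3)²)) = 5 - (-1)*2²*(2² + √(-2 + 2²)) = 5 - (-1)*4*(4 + √(-2 + 4)) = 5 - (-1)*4*(4 + √2) = 5 - (-1)*(16 + 4*√2) = 5 - (-16 - 4*√2) = 5 + (16 + 4*√2) = 21 + 4*√2)
48489/X(-107) - 24679/(-26807) = 48489/(21 + 4*√2) - 24679/(-26807) = 48489/(21 + 4*√2) - 24679*(-1/26807) = 48489/(21 + 4*√2) + 24679/26807 = 24679/26807 + 48489/(21 + 4*√2)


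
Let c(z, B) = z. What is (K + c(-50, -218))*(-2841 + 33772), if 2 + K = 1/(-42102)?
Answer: -67717392955/42102 ≈ -1.6084e+6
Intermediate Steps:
K = -84205/42102 (K = -2 + 1/(-42102) = -2 - 1/42102 = -84205/42102 ≈ -2.0000)
(K + c(-50, -218))*(-2841 + 33772) = (-84205/42102 - 50)*(-2841 + 33772) = -2189305/42102*30931 = -67717392955/42102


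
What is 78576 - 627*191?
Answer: -41181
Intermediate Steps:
78576 - 627*191 = 78576 - 1*119757 = 78576 - 119757 = -41181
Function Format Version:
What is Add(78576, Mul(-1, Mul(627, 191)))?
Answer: -41181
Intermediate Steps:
Add(78576, Mul(-1, Mul(627, 191))) = Add(78576, Mul(-1, 119757)) = Add(78576, -119757) = -41181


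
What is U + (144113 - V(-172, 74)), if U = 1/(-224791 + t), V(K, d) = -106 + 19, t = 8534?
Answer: 31184259399/216257 ≈ 1.4420e+5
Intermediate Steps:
V(K, d) = -87
U = -1/216257 (U = 1/(-224791 + 8534) = 1/(-216257) = -1/216257 ≈ -4.6241e-6)
U + (144113 - V(-172, 74)) = -1/216257 + (144113 - 1*(-87)) = -1/216257 + (144113 + 87) = -1/216257 + 144200 = 31184259399/216257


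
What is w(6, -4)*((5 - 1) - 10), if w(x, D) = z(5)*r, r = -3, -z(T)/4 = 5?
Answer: -360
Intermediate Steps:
z(T) = -20 (z(T) = -4*5 = -20)
w(x, D) = 60 (w(x, D) = -20*(-3) = 60)
w(6, -4)*((5 - 1) - 10) = 60*((5 - 1) - 10) = 60*(4 - 10) = 60*(-6) = -360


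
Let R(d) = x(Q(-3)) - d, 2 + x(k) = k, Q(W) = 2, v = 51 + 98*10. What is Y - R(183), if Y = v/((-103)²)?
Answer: 1942478/10609 ≈ 183.10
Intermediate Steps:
v = 1031 (v = 51 + 980 = 1031)
x(k) = -2 + k
R(d) = -d (R(d) = (-2 + 2) - d = 0 - d = -d)
Y = 1031/10609 (Y = 1031/((-103)²) = 1031/10609 ≈ 0.097182)
Y - R(183) = 1031/10609 - (-1)*183 = 1031/10609 - 1*(-183) = 1031/10609 + 183 = 1942478/10609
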